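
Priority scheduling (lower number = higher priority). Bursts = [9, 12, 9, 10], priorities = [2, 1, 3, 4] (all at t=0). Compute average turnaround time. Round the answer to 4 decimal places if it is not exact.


Sort by priority (ascending = highest first):
Order: [(1, 12), (2, 9), (3, 9), (4, 10)]
Completion times:
  Priority 1, burst=12, C=12
  Priority 2, burst=9, C=21
  Priority 3, burst=9, C=30
  Priority 4, burst=10, C=40
Average turnaround = 103/4 = 25.75

25.75


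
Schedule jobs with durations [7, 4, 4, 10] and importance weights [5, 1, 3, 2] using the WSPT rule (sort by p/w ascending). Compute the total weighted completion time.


Compute p/w ratios and sort ascending (WSPT): [(4, 3), (7, 5), (4, 1), (10, 2)]
Compute weighted completion times:
  Job (p=4,w=3): C=4, w*C=3*4=12
  Job (p=7,w=5): C=11, w*C=5*11=55
  Job (p=4,w=1): C=15, w*C=1*15=15
  Job (p=10,w=2): C=25, w*C=2*25=50
Total weighted completion time = 132

132


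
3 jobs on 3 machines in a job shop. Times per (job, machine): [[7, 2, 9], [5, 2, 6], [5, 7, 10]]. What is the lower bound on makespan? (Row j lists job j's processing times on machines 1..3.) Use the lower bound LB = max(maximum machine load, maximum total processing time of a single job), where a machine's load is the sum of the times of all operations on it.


Machine loads:
  Machine 1: 7 + 5 + 5 = 17
  Machine 2: 2 + 2 + 7 = 11
  Machine 3: 9 + 6 + 10 = 25
Max machine load = 25
Job totals:
  Job 1: 18
  Job 2: 13
  Job 3: 22
Max job total = 22
Lower bound = max(25, 22) = 25

25


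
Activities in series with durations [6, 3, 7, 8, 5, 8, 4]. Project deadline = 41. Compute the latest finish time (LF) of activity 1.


LF(activity 1) = deadline - sum of successor durations
Successors: activities 2 through 7 with durations [3, 7, 8, 5, 8, 4]
Sum of successor durations = 35
LF = 41 - 35 = 6

6


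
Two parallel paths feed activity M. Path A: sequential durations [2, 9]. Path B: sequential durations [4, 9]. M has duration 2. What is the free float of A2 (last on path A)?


ES(A2) = sum of predecessors on chain A = 2
EF(A2) = ES + duration = 2 + 9 = 11
Successor of A2 is M. ES(M) = max(sum(A), sum(B)) = max(11, 13) = 13
Free float = ES(successor) - EF(current) = 13 - 11 = 2

2


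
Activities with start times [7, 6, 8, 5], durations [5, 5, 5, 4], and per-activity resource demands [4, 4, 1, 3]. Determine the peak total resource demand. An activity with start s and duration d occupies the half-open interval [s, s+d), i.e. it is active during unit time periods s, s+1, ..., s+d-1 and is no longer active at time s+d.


Each activity i is active on [start_i, start_i + duration_i).
Compute total resource usage per time slot:
  t=0: active resources = [], total = 0
  t=1: active resources = [], total = 0
  t=2: active resources = [], total = 0
  t=3: active resources = [], total = 0
  t=4: active resources = [], total = 0
  t=5: active resources = [3], total = 3
  t=6: active resources = [4, 3], total = 7
  t=7: active resources = [4, 4, 3], total = 11
  t=8: active resources = [4, 4, 1, 3], total = 12
  t=9: active resources = [4, 4, 1], total = 9
  t=10: active resources = [4, 4, 1], total = 9
  t=11: active resources = [4, 1], total = 5
  t=12: active resources = [1], total = 1
Peak resource demand = 12

12


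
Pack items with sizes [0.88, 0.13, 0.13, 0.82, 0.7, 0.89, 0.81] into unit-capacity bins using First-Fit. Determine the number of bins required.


Place items sequentially using First-Fit:
  Item 0.88 -> new Bin 1
  Item 0.13 -> new Bin 2
  Item 0.13 -> Bin 2 (now 0.26)
  Item 0.82 -> new Bin 3
  Item 0.7 -> Bin 2 (now 0.96)
  Item 0.89 -> new Bin 4
  Item 0.81 -> new Bin 5
Total bins used = 5

5


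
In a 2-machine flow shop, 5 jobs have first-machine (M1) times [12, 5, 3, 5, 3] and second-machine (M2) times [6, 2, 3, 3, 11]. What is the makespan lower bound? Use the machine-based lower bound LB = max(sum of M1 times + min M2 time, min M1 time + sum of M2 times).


LB1 = sum(M1 times) + min(M2 times) = 28 + 2 = 30
LB2 = min(M1 times) + sum(M2 times) = 3 + 25 = 28
Lower bound = max(LB1, LB2) = max(30, 28) = 30

30


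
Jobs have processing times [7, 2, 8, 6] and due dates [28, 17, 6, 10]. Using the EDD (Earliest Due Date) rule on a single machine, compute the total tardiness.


Sort by due date (EDD order): [(8, 6), (6, 10), (2, 17), (7, 28)]
Compute completion times and tardiness:
  Job 1: p=8, d=6, C=8, tardiness=max(0,8-6)=2
  Job 2: p=6, d=10, C=14, tardiness=max(0,14-10)=4
  Job 3: p=2, d=17, C=16, tardiness=max(0,16-17)=0
  Job 4: p=7, d=28, C=23, tardiness=max(0,23-28)=0
Total tardiness = 6

6


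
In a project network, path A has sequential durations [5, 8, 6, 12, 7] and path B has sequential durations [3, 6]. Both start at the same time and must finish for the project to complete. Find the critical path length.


Path A total = 5 + 8 + 6 + 12 + 7 = 38
Path B total = 3 + 6 = 9
Critical path = longest path = max(38, 9) = 38

38


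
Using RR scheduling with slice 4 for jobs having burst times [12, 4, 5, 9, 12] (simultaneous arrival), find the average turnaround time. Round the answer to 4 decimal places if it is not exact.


Time quantum = 4
Execution trace:
  J1 runs 4 units, time = 4
  J2 runs 4 units, time = 8
  J3 runs 4 units, time = 12
  J4 runs 4 units, time = 16
  J5 runs 4 units, time = 20
  J1 runs 4 units, time = 24
  J3 runs 1 units, time = 25
  J4 runs 4 units, time = 29
  J5 runs 4 units, time = 33
  J1 runs 4 units, time = 37
  J4 runs 1 units, time = 38
  J5 runs 4 units, time = 42
Finish times: [37, 8, 25, 38, 42]
Average turnaround = 150/5 = 30.0

30.0


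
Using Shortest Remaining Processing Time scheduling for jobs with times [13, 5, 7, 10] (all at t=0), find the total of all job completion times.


Since all jobs arrive at t=0, SRPT equals SPT ordering.
SPT order: [5, 7, 10, 13]
Completion times:
  Job 1: p=5, C=5
  Job 2: p=7, C=12
  Job 3: p=10, C=22
  Job 4: p=13, C=35
Total completion time = 5 + 12 + 22 + 35 = 74

74


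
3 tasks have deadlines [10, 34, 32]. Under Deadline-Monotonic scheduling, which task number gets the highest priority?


Sort tasks by relative deadline (ascending):
  Task 1: deadline = 10
  Task 3: deadline = 32
  Task 2: deadline = 34
Priority order (highest first): [1, 3, 2]
Highest priority task = 1

1


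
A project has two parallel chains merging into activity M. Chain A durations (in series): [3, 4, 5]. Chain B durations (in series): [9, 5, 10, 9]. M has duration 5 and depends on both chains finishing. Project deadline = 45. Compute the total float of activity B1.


Forward pass: ES(B1) = sum of predecessors on chain B = 0
EF = ES + duration = 0 + 9 = 9
Backward pass: LF(M) = deadline = 45; LS(M) = 45 - 5 = 40
LF(B1) = LS(M) - sum(successors on chain B) = 40 - 24 = 16
LS = LF - duration = 16 - 9 = 7
Total float = LS - ES = 7 - 0 = 7

7


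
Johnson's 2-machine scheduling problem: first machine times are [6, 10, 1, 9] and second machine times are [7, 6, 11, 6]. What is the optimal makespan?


Apply Johnson's rule:
  Group 1 (a <= b): [(3, 1, 11), (1, 6, 7)]
  Group 2 (a > b): [(2, 10, 6), (4, 9, 6)]
Optimal job order: [3, 1, 2, 4]
Schedule:
  Job 3: M1 done at 1, M2 done at 12
  Job 1: M1 done at 7, M2 done at 19
  Job 2: M1 done at 17, M2 done at 25
  Job 4: M1 done at 26, M2 done at 32
Makespan = 32

32


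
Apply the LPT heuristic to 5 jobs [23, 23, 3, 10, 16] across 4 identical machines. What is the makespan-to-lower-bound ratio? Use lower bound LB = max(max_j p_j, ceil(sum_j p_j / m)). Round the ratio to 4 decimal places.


LPT order: [23, 23, 16, 10, 3]
Machine loads after assignment: [23, 23, 16, 13]
LPT makespan = 23
Lower bound = max(max_job, ceil(total/4)) = max(23, 19) = 23
Ratio = 23 / 23 = 1.0

1.0


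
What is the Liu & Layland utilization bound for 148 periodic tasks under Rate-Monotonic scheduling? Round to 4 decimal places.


Compute 2^(1/148) = 1.0046944113
Subtract 1: 1.0046944113 - 1 = 0.0046944113
Multiply by n: 148 * 0.0046944113 = 0.6947728724
Round to 4 dp: 0.6948

0.6948


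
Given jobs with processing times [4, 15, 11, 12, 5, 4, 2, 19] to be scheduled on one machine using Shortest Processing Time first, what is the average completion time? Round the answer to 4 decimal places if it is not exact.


Sort jobs by processing time (SPT order): [2, 4, 4, 5, 11, 12, 15, 19]
Compute completion times sequentially:
  Job 1: processing = 2, completes at 2
  Job 2: processing = 4, completes at 6
  Job 3: processing = 4, completes at 10
  Job 4: processing = 5, completes at 15
  Job 5: processing = 11, completes at 26
  Job 6: processing = 12, completes at 38
  Job 7: processing = 15, completes at 53
  Job 8: processing = 19, completes at 72
Sum of completion times = 222
Average completion time = 222/8 = 27.75

27.75


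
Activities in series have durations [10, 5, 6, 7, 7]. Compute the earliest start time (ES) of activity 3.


Activity 3 starts after activities 1 through 2 complete.
Predecessor durations: [10, 5]
ES = 10 + 5 = 15

15


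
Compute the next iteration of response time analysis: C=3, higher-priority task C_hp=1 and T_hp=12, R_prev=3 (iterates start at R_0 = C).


R_next = C + ceil(R_prev / T_hp) * C_hp
ceil(3 / 12) = ceil(0.25) = 1
Interference = 1 * 1 = 1
R_next = 3 + 1 = 4

4


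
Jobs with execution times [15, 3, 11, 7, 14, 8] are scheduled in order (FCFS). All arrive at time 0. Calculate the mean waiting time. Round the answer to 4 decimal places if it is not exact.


FCFS order (as given): [15, 3, 11, 7, 14, 8]
Waiting times:
  Job 1: wait = 0
  Job 2: wait = 15
  Job 3: wait = 18
  Job 4: wait = 29
  Job 5: wait = 36
  Job 6: wait = 50
Sum of waiting times = 148
Average waiting time = 148/6 = 24.6667

24.6667


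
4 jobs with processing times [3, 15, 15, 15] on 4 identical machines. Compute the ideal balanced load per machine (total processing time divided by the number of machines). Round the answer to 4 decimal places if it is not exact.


Total processing time = 3 + 15 + 15 + 15 = 48
Number of machines = 4
Ideal balanced load = 48 / 4 = 12.0

12.0


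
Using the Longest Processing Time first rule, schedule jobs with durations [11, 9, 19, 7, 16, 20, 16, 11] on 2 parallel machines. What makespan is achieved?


Sort jobs in decreasing order (LPT): [20, 19, 16, 16, 11, 11, 9, 7]
Assign each job to the least loaded machine:
  Machine 1: jobs [20, 16, 11, 7], load = 54
  Machine 2: jobs [19, 16, 11, 9], load = 55
Makespan = max load = 55

55


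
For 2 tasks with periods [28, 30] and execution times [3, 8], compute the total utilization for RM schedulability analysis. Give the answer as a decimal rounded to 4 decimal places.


Compute individual utilizations (exact fractions):
  Task 1: C/T = 3/28 (approx. 0.1071)
  Task 2: C/T = 8/30 = 4/15 (approx. 0.2667)
Total utilization U = 3/28 + 4/15 = 157/420
Rounded to 4 decimal places: U = 0.3738
RM (Liu & Layland) bound for 2 tasks = 0.828427; compare with U = 157/420 (approx. 0.373810)
U <= bound, so schedulable by RM sufficient condition.

0.3738


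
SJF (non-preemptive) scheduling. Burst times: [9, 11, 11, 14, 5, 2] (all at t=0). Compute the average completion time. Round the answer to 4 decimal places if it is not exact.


SJF order (ascending): [2, 5, 9, 11, 11, 14]
Completion times:
  Job 1: burst=2, C=2
  Job 2: burst=5, C=7
  Job 3: burst=9, C=16
  Job 4: burst=11, C=27
  Job 5: burst=11, C=38
  Job 6: burst=14, C=52
Average completion = 142/6 = 23.6667

23.6667


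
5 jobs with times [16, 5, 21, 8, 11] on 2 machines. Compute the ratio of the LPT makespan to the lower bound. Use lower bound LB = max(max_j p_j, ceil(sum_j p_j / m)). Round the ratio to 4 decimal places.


LPT order: [21, 16, 11, 8, 5]
Machine loads after assignment: [29, 32]
LPT makespan = 32
Lower bound = max(max_job, ceil(total/2)) = max(21, 31) = 31
Ratio = 32 / 31 = 1.0323

1.0323


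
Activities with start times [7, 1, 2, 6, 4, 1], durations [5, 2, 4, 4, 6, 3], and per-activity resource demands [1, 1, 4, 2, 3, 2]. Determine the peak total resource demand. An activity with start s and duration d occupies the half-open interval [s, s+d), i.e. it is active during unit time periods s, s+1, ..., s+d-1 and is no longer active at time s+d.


Each activity i is active on [start_i, start_i + duration_i).
Compute total resource usage per time slot:
  t=0: active resources = [], total = 0
  t=1: active resources = [1, 2], total = 3
  t=2: active resources = [1, 4, 2], total = 7
  t=3: active resources = [4, 2], total = 6
  t=4: active resources = [4, 3], total = 7
  t=5: active resources = [4, 3], total = 7
  t=6: active resources = [2, 3], total = 5
  t=7: active resources = [1, 2, 3], total = 6
  t=8: active resources = [1, 2, 3], total = 6
  t=9: active resources = [1, 2, 3], total = 6
  t=10: active resources = [1], total = 1
  t=11: active resources = [1], total = 1
Peak resource demand = 7

7


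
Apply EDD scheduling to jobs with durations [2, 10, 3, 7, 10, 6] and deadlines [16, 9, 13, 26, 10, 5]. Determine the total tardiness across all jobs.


Sort by due date (EDD order): [(6, 5), (10, 9), (10, 10), (3, 13), (2, 16), (7, 26)]
Compute completion times and tardiness:
  Job 1: p=6, d=5, C=6, tardiness=max(0,6-5)=1
  Job 2: p=10, d=9, C=16, tardiness=max(0,16-9)=7
  Job 3: p=10, d=10, C=26, tardiness=max(0,26-10)=16
  Job 4: p=3, d=13, C=29, tardiness=max(0,29-13)=16
  Job 5: p=2, d=16, C=31, tardiness=max(0,31-16)=15
  Job 6: p=7, d=26, C=38, tardiness=max(0,38-26)=12
Total tardiness = 67

67


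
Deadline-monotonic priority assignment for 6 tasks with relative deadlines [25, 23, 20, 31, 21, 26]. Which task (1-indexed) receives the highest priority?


Sort tasks by relative deadline (ascending):
  Task 3: deadline = 20
  Task 5: deadline = 21
  Task 2: deadline = 23
  Task 1: deadline = 25
  Task 6: deadline = 26
  Task 4: deadline = 31
Priority order (highest first): [3, 5, 2, 1, 6, 4]
Highest priority task = 3

3


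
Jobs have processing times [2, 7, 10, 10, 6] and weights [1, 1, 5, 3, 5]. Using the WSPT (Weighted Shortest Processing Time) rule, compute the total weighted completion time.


Compute p/w ratios and sort ascending (WSPT): [(6, 5), (2, 1), (10, 5), (10, 3), (7, 1)]
Compute weighted completion times:
  Job (p=6,w=5): C=6, w*C=5*6=30
  Job (p=2,w=1): C=8, w*C=1*8=8
  Job (p=10,w=5): C=18, w*C=5*18=90
  Job (p=10,w=3): C=28, w*C=3*28=84
  Job (p=7,w=1): C=35, w*C=1*35=35
Total weighted completion time = 247

247


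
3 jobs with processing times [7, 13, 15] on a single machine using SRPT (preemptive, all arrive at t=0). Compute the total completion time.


Since all jobs arrive at t=0, SRPT equals SPT ordering.
SPT order: [7, 13, 15]
Completion times:
  Job 1: p=7, C=7
  Job 2: p=13, C=20
  Job 3: p=15, C=35
Total completion time = 7 + 20 + 35 = 62

62


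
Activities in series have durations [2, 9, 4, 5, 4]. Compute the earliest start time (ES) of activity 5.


Activity 5 starts after activities 1 through 4 complete.
Predecessor durations: [2, 9, 4, 5]
ES = 2 + 9 + 4 + 5 = 20

20


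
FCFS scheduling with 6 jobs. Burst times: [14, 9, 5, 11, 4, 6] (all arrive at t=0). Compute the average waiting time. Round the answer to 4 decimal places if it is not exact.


FCFS order (as given): [14, 9, 5, 11, 4, 6]
Waiting times:
  Job 1: wait = 0
  Job 2: wait = 14
  Job 3: wait = 23
  Job 4: wait = 28
  Job 5: wait = 39
  Job 6: wait = 43
Sum of waiting times = 147
Average waiting time = 147/6 = 24.5

24.5


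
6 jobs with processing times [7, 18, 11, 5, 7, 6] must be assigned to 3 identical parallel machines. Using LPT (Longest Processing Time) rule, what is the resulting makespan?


Sort jobs in decreasing order (LPT): [18, 11, 7, 7, 6, 5]
Assign each job to the least loaded machine:
  Machine 1: jobs [18], load = 18
  Machine 2: jobs [11, 6], load = 17
  Machine 3: jobs [7, 7, 5], load = 19
Makespan = max load = 19

19


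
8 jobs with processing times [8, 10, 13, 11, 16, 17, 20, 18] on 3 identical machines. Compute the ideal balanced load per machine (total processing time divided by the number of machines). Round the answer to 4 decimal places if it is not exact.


Total processing time = 8 + 10 + 13 + 11 + 16 + 17 + 20 + 18 = 113
Number of machines = 3
Ideal balanced load = 113 / 3 = 37.6667

37.6667


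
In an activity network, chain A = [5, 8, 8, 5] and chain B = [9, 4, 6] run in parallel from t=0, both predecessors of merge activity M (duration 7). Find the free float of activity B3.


ES(B3) = sum of predecessors on chain B = 13
EF(B3) = ES + duration = 13 + 6 = 19
Successor of B3 is M. ES(M) = max(sum(A), sum(B)) = max(26, 19) = 26
Free float = ES(successor) - EF(current) = 26 - 19 = 7

7


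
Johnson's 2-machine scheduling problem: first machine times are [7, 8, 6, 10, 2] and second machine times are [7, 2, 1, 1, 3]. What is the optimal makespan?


Apply Johnson's rule:
  Group 1 (a <= b): [(5, 2, 3), (1, 7, 7)]
  Group 2 (a > b): [(2, 8, 2), (3, 6, 1), (4, 10, 1)]
Optimal job order: [5, 1, 2, 3, 4]
Schedule:
  Job 5: M1 done at 2, M2 done at 5
  Job 1: M1 done at 9, M2 done at 16
  Job 2: M1 done at 17, M2 done at 19
  Job 3: M1 done at 23, M2 done at 24
  Job 4: M1 done at 33, M2 done at 34
Makespan = 34

34


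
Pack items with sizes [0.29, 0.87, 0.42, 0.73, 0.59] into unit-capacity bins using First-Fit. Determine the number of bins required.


Place items sequentially using First-Fit:
  Item 0.29 -> new Bin 1
  Item 0.87 -> new Bin 2
  Item 0.42 -> Bin 1 (now 0.71)
  Item 0.73 -> new Bin 3
  Item 0.59 -> new Bin 4
Total bins used = 4

4


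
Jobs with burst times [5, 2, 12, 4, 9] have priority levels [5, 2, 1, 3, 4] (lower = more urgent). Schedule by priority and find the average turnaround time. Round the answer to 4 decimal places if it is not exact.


Sort by priority (ascending = highest first):
Order: [(1, 12), (2, 2), (3, 4), (4, 9), (5, 5)]
Completion times:
  Priority 1, burst=12, C=12
  Priority 2, burst=2, C=14
  Priority 3, burst=4, C=18
  Priority 4, burst=9, C=27
  Priority 5, burst=5, C=32
Average turnaround = 103/5 = 20.6

20.6


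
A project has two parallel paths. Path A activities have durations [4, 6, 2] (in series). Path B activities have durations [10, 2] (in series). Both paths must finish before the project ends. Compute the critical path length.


Path A total = 4 + 6 + 2 = 12
Path B total = 10 + 2 = 12
Critical path = longest path = max(12, 12) = 12

12


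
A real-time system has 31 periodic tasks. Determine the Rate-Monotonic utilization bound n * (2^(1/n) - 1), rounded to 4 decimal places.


Compute 2^(1/31) = 1.0226114356
Subtract 1: 1.0226114356 - 1 = 0.0226114356
Multiply by n: 31 * 0.0226114356 = 0.7009545036
Round to 4 dp: 0.7010

0.7010


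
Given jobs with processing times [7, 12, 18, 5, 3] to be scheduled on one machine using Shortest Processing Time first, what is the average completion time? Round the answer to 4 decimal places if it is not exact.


Sort jobs by processing time (SPT order): [3, 5, 7, 12, 18]
Compute completion times sequentially:
  Job 1: processing = 3, completes at 3
  Job 2: processing = 5, completes at 8
  Job 3: processing = 7, completes at 15
  Job 4: processing = 12, completes at 27
  Job 5: processing = 18, completes at 45
Sum of completion times = 98
Average completion time = 98/5 = 19.6

19.6


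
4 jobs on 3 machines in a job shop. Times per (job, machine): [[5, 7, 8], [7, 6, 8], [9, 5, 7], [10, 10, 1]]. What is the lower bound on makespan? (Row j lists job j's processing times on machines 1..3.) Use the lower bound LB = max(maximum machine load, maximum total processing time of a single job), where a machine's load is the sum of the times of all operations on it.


Machine loads:
  Machine 1: 5 + 7 + 9 + 10 = 31
  Machine 2: 7 + 6 + 5 + 10 = 28
  Machine 3: 8 + 8 + 7 + 1 = 24
Max machine load = 31
Job totals:
  Job 1: 20
  Job 2: 21
  Job 3: 21
  Job 4: 21
Max job total = 21
Lower bound = max(31, 21) = 31

31


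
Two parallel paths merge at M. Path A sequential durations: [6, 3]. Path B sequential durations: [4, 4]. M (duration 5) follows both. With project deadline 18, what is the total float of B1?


Forward pass: ES(B1) = sum of predecessors on chain B = 0
EF = ES + duration = 0 + 4 = 4
Backward pass: LF(M) = deadline = 18; LS(M) = 18 - 5 = 13
LF(B1) = LS(M) - sum(successors on chain B) = 13 - 4 = 9
LS = LF - duration = 9 - 4 = 5
Total float = LS - ES = 5 - 0 = 5

5


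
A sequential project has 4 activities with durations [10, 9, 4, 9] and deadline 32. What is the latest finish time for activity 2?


LF(activity 2) = deadline - sum of successor durations
Successors: activities 3 through 4 with durations [4, 9]
Sum of successor durations = 13
LF = 32 - 13 = 19

19


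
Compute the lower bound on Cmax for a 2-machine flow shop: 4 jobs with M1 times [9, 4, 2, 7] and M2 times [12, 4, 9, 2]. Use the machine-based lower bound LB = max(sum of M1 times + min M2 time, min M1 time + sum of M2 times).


LB1 = sum(M1 times) + min(M2 times) = 22 + 2 = 24
LB2 = min(M1 times) + sum(M2 times) = 2 + 27 = 29
Lower bound = max(LB1, LB2) = max(24, 29) = 29

29


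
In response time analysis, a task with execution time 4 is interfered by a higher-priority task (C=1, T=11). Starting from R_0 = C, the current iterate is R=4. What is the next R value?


R_next = C + ceil(R_prev / T_hp) * C_hp
ceil(4 / 11) = ceil(0.3636) = 1
Interference = 1 * 1 = 1
R_next = 4 + 1 = 5

5


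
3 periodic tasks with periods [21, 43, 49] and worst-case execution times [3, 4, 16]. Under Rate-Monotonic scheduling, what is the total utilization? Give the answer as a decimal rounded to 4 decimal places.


Compute individual utilizations (exact fractions):
  Task 1: C/T = 3/21 = 1/7 (approx. 0.1429)
  Task 2: C/T = 4/43 (approx. 0.093)
  Task 3: C/T = 16/49 (approx. 0.3265)
Total utilization U = 1/7 + 4/43 + 16/49 = 1185/2107
Rounded to 4 decimal places: U = 0.5624
RM (Liu & Layland) bound for 3 tasks = 0.779763; compare with U = 1185/2107 (approx. 0.562411)
U <= bound, so schedulable by RM sufficient condition.

0.5624


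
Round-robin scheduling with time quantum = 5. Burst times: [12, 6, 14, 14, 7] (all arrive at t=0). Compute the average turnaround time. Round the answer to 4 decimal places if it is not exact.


Time quantum = 5
Execution trace:
  J1 runs 5 units, time = 5
  J2 runs 5 units, time = 10
  J3 runs 5 units, time = 15
  J4 runs 5 units, time = 20
  J5 runs 5 units, time = 25
  J1 runs 5 units, time = 30
  J2 runs 1 units, time = 31
  J3 runs 5 units, time = 36
  J4 runs 5 units, time = 41
  J5 runs 2 units, time = 43
  J1 runs 2 units, time = 45
  J3 runs 4 units, time = 49
  J4 runs 4 units, time = 53
Finish times: [45, 31, 49, 53, 43]
Average turnaround = 221/5 = 44.2

44.2


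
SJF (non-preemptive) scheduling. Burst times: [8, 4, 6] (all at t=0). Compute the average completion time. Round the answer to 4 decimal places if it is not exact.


SJF order (ascending): [4, 6, 8]
Completion times:
  Job 1: burst=4, C=4
  Job 2: burst=6, C=10
  Job 3: burst=8, C=18
Average completion = 32/3 = 10.6667

10.6667


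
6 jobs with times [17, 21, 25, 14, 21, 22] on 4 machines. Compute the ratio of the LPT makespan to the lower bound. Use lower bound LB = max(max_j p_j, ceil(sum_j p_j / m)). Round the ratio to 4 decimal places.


LPT order: [25, 22, 21, 21, 17, 14]
Machine loads after assignment: [25, 22, 38, 35]
LPT makespan = 38
Lower bound = max(max_job, ceil(total/4)) = max(25, 30) = 30
Ratio = 38 / 30 = 1.2667

1.2667


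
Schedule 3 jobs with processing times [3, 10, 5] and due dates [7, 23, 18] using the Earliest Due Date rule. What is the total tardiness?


Sort by due date (EDD order): [(3, 7), (5, 18), (10, 23)]
Compute completion times and tardiness:
  Job 1: p=3, d=7, C=3, tardiness=max(0,3-7)=0
  Job 2: p=5, d=18, C=8, tardiness=max(0,8-18)=0
  Job 3: p=10, d=23, C=18, tardiness=max(0,18-23)=0
Total tardiness = 0

0


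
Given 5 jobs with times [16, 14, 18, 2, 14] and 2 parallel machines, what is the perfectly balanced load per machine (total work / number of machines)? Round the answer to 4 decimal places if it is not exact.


Total processing time = 16 + 14 + 18 + 2 + 14 = 64
Number of machines = 2
Ideal balanced load = 64 / 2 = 32.0

32.0


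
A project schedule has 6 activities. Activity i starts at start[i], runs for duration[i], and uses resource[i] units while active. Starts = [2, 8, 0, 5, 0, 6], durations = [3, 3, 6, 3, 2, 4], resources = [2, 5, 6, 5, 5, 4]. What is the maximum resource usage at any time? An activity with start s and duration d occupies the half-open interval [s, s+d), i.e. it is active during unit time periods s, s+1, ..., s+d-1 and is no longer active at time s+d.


Each activity i is active on [start_i, start_i + duration_i).
Compute total resource usage per time slot:
  t=0: active resources = [6, 5], total = 11
  t=1: active resources = [6, 5], total = 11
  t=2: active resources = [2, 6], total = 8
  t=3: active resources = [2, 6], total = 8
  t=4: active resources = [2, 6], total = 8
  t=5: active resources = [6, 5], total = 11
  t=6: active resources = [5, 4], total = 9
  t=7: active resources = [5, 4], total = 9
  t=8: active resources = [5, 4], total = 9
  t=9: active resources = [5, 4], total = 9
  t=10: active resources = [5], total = 5
Peak resource demand = 11

11


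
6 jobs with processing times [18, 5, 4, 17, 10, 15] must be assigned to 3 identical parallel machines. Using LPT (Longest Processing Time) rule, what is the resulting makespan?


Sort jobs in decreasing order (LPT): [18, 17, 15, 10, 5, 4]
Assign each job to the least loaded machine:
  Machine 1: jobs [18, 4], load = 22
  Machine 2: jobs [17, 5], load = 22
  Machine 3: jobs [15, 10], load = 25
Makespan = max load = 25

25


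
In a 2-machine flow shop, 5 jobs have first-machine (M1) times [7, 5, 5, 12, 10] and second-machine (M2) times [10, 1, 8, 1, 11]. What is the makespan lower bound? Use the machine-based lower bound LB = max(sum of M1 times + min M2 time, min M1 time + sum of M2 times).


LB1 = sum(M1 times) + min(M2 times) = 39 + 1 = 40
LB2 = min(M1 times) + sum(M2 times) = 5 + 31 = 36
Lower bound = max(LB1, LB2) = max(40, 36) = 40

40


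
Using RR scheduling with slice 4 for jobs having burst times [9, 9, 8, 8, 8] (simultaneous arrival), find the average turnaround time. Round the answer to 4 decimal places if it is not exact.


Time quantum = 4
Execution trace:
  J1 runs 4 units, time = 4
  J2 runs 4 units, time = 8
  J3 runs 4 units, time = 12
  J4 runs 4 units, time = 16
  J5 runs 4 units, time = 20
  J1 runs 4 units, time = 24
  J2 runs 4 units, time = 28
  J3 runs 4 units, time = 32
  J4 runs 4 units, time = 36
  J5 runs 4 units, time = 40
  J1 runs 1 units, time = 41
  J2 runs 1 units, time = 42
Finish times: [41, 42, 32, 36, 40]
Average turnaround = 191/5 = 38.2

38.2


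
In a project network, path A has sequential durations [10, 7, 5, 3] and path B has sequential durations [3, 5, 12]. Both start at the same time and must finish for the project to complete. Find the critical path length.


Path A total = 10 + 7 + 5 + 3 = 25
Path B total = 3 + 5 + 12 = 20
Critical path = longest path = max(25, 20) = 25

25


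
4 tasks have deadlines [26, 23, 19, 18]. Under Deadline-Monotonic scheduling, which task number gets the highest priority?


Sort tasks by relative deadline (ascending):
  Task 4: deadline = 18
  Task 3: deadline = 19
  Task 2: deadline = 23
  Task 1: deadline = 26
Priority order (highest first): [4, 3, 2, 1]
Highest priority task = 4

4


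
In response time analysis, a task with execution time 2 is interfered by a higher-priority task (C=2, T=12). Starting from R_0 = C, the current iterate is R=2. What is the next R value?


R_next = C + ceil(R_prev / T_hp) * C_hp
ceil(2 / 12) = ceil(0.1667) = 1
Interference = 1 * 2 = 2
R_next = 2 + 2 = 4

4


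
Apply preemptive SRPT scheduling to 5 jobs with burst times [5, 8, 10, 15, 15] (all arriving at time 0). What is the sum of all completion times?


Since all jobs arrive at t=0, SRPT equals SPT ordering.
SPT order: [5, 8, 10, 15, 15]
Completion times:
  Job 1: p=5, C=5
  Job 2: p=8, C=13
  Job 3: p=10, C=23
  Job 4: p=15, C=38
  Job 5: p=15, C=53
Total completion time = 5 + 13 + 23 + 38 + 53 = 132

132


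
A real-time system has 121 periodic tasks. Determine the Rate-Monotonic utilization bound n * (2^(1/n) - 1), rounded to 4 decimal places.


Compute 2^(1/121) = 1.0057449283
Subtract 1: 1.0057449283 - 1 = 0.0057449283
Multiply by n: 121 * 0.0057449283 = 0.6951363243
Round to 4 dp: 0.6951

0.6951


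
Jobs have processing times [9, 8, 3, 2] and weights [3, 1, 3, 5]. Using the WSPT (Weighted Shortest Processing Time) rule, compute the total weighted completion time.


Compute p/w ratios and sort ascending (WSPT): [(2, 5), (3, 3), (9, 3), (8, 1)]
Compute weighted completion times:
  Job (p=2,w=5): C=2, w*C=5*2=10
  Job (p=3,w=3): C=5, w*C=3*5=15
  Job (p=9,w=3): C=14, w*C=3*14=42
  Job (p=8,w=1): C=22, w*C=1*22=22
Total weighted completion time = 89

89


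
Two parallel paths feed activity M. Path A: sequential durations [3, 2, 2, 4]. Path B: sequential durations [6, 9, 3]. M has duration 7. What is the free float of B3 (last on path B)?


ES(B3) = sum of predecessors on chain B = 15
EF(B3) = ES + duration = 15 + 3 = 18
Successor of B3 is M. ES(M) = max(sum(A), sum(B)) = max(11, 18) = 18
Free float = ES(successor) - EF(current) = 18 - 18 = 0

0


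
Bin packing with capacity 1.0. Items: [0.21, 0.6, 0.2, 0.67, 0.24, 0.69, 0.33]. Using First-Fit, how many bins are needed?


Place items sequentially using First-Fit:
  Item 0.21 -> new Bin 1
  Item 0.6 -> Bin 1 (now 0.81)
  Item 0.2 -> new Bin 2
  Item 0.67 -> Bin 2 (now 0.87)
  Item 0.24 -> new Bin 3
  Item 0.69 -> Bin 3 (now 0.93)
  Item 0.33 -> new Bin 4
Total bins used = 4

4


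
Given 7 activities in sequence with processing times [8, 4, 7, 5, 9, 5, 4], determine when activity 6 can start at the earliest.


Activity 6 starts after activities 1 through 5 complete.
Predecessor durations: [8, 4, 7, 5, 9]
ES = 8 + 4 + 7 + 5 + 9 = 33

33


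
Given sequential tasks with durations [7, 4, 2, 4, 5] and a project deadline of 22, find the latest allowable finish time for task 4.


LF(activity 4) = deadline - sum of successor durations
Successors: activities 5 through 5 with durations [5]
Sum of successor durations = 5
LF = 22 - 5 = 17

17


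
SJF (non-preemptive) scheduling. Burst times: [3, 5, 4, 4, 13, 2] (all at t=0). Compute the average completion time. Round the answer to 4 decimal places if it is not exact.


SJF order (ascending): [2, 3, 4, 4, 5, 13]
Completion times:
  Job 1: burst=2, C=2
  Job 2: burst=3, C=5
  Job 3: burst=4, C=9
  Job 4: burst=4, C=13
  Job 5: burst=5, C=18
  Job 6: burst=13, C=31
Average completion = 78/6 = 13.0

13.0


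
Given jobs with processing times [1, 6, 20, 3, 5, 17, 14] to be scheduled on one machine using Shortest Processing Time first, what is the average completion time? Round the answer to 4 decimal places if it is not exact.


Sort jobs by processing time (SPT order): [1, 3, 5, 6, 14, 17, 20]
Compute completion times sequentially:
  Job 1: processing = 1, completes at 1
  Job 2: processing = 3, completes at 4
  Job 3: processing = 5, completes at 9
  Job 4: processing = 6, completes at 15
  Job 5: processing = 14, completes at 29
  Job 6: processing = 17, completes at 46
  Job 7: processing = 20, completes at 66
Sum of completion times = 170
Average completion time = 170/7 = 24.2857

24.2857


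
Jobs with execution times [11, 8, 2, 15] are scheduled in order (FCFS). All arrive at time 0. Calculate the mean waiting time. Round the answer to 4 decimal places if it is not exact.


FCFS order (as given): [11, 8, 2, 15]
Waiting times:
  Job 1: wait = 0
  Job 2: wait = 11
  Job 3: wait = 19
  Job 4: wait = 21
Sum of waiting times = 51
Average waiting time = 51/4 = 12.75

12.75


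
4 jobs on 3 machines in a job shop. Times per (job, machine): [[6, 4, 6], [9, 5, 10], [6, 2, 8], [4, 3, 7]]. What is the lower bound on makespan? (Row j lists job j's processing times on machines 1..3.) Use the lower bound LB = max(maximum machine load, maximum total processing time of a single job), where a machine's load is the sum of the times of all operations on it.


Machine loads:
  Machine 1: 6 + 9 + 6 + 4 = 25
  Machine 2: 4 + 5 + 2 + 3 = 14
  Machine 3: 6 + 10 + 8 + 7 = 31
Max machine load = 31
Job totals:
  Job 1: 16
  Job 2: 24
  Job 3: 16
  Job 4: 14
Max job total = 24
Lower bound = max(31, 24) = 31

31


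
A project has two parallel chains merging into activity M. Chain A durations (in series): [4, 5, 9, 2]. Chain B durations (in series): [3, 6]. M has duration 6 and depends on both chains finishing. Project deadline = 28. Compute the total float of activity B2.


Forward pass: ES(B2) = sum of predecessors on chain B = 3
EF = ES + duration = 3 + 6 = 9
Backward pass: LF(M) = deadline = 28; LS(M) = 28 - 6 = 22
LF(B2) = LS(M) - sum(successors on chain B) = 22 - 0 = 22
LS = LF - duration = 22 - 6 = 16
Total float = LS - ES = 16 - 3 = 13

13


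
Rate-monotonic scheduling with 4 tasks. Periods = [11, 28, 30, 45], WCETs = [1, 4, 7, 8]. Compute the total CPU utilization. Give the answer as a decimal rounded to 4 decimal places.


Compute individual utilizations (exact fractions):
  Task 1: C/T = 1/11 (approx. 0.0909)
  Task 2: C/T = 4/28 = 1/7 (approx. 0.1429)
  Task 3: C/T = 7/30 (approx. 0.2333)
  Task 4: C/T = 8/45 (approx. 0.1778)
Total utilization U = 1/11 + 1/7 + 7/30 + 8/45 = 4469/6930
Rounded to 4 decimal places: U = 0.6449
RM (Liu & Layland) bound for 4 tasks = 0.756828; compare with U = 4469/6930 (approx. 0.644877)
U <= bound, so schedulable by RM sufficient condition.

0.6449


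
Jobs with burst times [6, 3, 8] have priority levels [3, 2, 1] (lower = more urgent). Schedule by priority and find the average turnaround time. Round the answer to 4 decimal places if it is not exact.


Sort by priority (ascending = highest first):
Order: [(1, 8), (2, 3), (3, 6)]
Completion times:
  Priority 1, burst=8, C=8
  Priority 2, burst=3, C=11
  Priority 3, burst=6, C=17
Average turnaround = 36/3 = 12.0

12.0


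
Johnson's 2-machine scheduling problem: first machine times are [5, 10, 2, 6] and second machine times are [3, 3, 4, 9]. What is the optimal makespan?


Apply Johnson's rule:
  Group 1 (a <= b): [(3, 2, 4), (4, 6, 9)]
  Group 2 (a > b): [(1, 5, 3), (2, 10, 3)]
Optimal job order: [3, 4, 1, 2]
Schedule:
  Job 3: M1 done at 2, M2 done at 6
  Job 4: M1 done at 8, M2 done at 17
  Job 1: M1 done at 13, M2 done at 20
  Job 2: M1 done at 23, M2 done at 26
Makespan = 26

26


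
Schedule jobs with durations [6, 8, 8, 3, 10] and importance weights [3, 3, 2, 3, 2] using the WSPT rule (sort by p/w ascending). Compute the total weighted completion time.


Compute p/w ratios and sort ascending (WSPT): [(3, 3), (6, 3), (8, 3), (8, 2), (10, 2)]
Compute weighted completion times:
  Job (p=3,w=3): C=3, w*C=3*3=9
  Job (p=6,w=3): C=9, w*C=3*9=27
  Job (p=8,w=3): C=17, w*C=3*17=51
  Job (p=8,w=2): C=25, w*C=2*25=50
  Job (p=10,w=2): C=35, w*C=2*35=70
Total weighted completion time = 207

207


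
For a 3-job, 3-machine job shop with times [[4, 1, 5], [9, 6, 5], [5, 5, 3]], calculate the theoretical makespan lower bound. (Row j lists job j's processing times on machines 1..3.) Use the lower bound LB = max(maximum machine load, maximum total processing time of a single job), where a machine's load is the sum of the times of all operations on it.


Machine loads:
  Machine 1: 4 + 9 + 5 = 18
  Machine 2: 1 + 6 + 5 = 12
  Machine 3: 5 + 5 + 3 = 13
Max machine load = 18
Job totals:
  Job 1: 10
  Job 2: 20
  Job 3: 13
Max job total = 20
Lower bound = max(18, 20) = 20

20


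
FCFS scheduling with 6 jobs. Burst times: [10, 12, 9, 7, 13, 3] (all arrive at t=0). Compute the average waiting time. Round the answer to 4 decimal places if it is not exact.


FCFS order (as given): [10, 12, 9, 7, 13, 3]
Waiting times:
  Job 1: wait = 0
  Job 2: wait = 10
  Job 3: wait = 22
  Job 4: wait = 31
  Job 5: wait = 38
  Job 6: wait = 51
Sum of waiting times = 152
Average waiting time = 152/6 = 25.3333

25.3333


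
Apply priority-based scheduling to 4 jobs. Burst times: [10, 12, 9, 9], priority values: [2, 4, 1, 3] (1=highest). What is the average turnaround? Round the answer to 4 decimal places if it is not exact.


Sort by priority (ascending = highest first):
Order: [(1, 9), (2, 10), (3, 9), (4, 12)]
Completion times:
  Priority 1, burst=9, C=9
  Priority 2, burst=10, C=19
  Priority 3, burst=9, C=28
  Priority 4, burst=12, C=40
Average turnaround = 96/4 = 24.0

24.0


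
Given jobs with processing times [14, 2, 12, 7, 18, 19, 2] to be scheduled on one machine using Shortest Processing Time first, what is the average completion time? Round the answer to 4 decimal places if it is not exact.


Sort jobs by processing time (SPT order): [2, 2, 7, 12, 14, 18, 19]
Compute completion times sequentially:
  Job 1: processing = 2, completes at 2
  Job 2: processing = 2, completes at 4
  Job 3: processing = 7, completes at 11
  Job 4: processing = 12, completes at 23
  Job 5: processing = 14, completes at 37
  Job 6: processing = 18, completes at 55
  Job 7: processing = 19, completes at 74
Sum of completion times = 206
Average completion time = 206/7 = 29.4286

29.4286


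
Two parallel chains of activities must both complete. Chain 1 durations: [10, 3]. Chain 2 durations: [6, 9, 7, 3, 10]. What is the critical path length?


Path A total = 10 + 3 = 13
Path B total = 6 + 9 + 7 + 3 + 10 = 35
Critical path = longest path = max(13, 35) = 35

35


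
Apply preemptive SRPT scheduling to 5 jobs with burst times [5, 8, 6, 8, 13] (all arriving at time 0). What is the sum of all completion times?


Since all jobs arrive at t=0, SRPT equals SPT ordering.
SPT order: [5, 6, 8, 8, 13]
Completion times:
  Job 1: p=5, C=5
  Job 2: p=6, C=11
  Job 3: p=8, C=19
  Job 4: p=8, C=27
  Job 5: p=13, C=40
Total completion time = 5 + 11 + 19 + 27 + 40 = 102

102


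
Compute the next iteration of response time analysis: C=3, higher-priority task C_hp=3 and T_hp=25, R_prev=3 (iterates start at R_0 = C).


R_next = C + ceil(R_prev / T_hp) * C_hp
ceil(3 / 25) = ceil(0.12) = 1
Interference = 1 * 3 = 3
R_next = 3 + 3 = 6

6


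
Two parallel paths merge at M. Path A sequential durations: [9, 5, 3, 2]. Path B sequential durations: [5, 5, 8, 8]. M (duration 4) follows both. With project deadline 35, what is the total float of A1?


Forward pass: ES(A1) = sum of predecessors on chain A = 0
EF = ES + duration = 0 + 9 = 9
Backward pass: LF(M) = deadline = 35; LS(M) = 35 - 4 = 31
LF(A1) = LS(M) - sum(successors on chain A) = 31 - 10 = 21
LS = LF - duration = 21 - 9 = 12
Total float = LS - ES = 12 - 0 = 12

12


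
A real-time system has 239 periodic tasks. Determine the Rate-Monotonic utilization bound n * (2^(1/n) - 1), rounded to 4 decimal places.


Compute 2^(1/239) = 1.0029044070
Subtract 1: 1.0029044070 - 1 = 0.0029044070
Multiply by n: 239 * 0.0029044070 = 0.6941532730
Round to 4 dp: 0.6942

0.6942


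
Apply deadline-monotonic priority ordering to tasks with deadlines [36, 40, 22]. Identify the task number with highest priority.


Sort tasks by relative deadline (ascending):
  Task 3: deadline = 22
  Task 1: deadline = 36
  Task 2: deadline = 40
Priority order (highest first): [3, 1, 2]
Highest priority task = 3

3


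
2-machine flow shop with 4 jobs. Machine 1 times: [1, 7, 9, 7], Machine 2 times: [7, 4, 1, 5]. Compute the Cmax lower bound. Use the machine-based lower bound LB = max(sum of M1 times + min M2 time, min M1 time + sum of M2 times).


LB1 = sum(M1 times) + min(M2 times) = 24 + 1 = 25
LB2 = min(M1 times) + sum(M2 times) = 1 + 17 = 18
Lower bound = max(LB1, LB2) = max(25, 18) = 25

25


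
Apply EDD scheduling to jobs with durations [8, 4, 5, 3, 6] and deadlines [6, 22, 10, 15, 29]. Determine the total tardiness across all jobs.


Sort by due date (EDD order): [(8, 6), (5, 10), (3, 15), (4, 22), (6, 29)]
Compute completion times and tardiness:
  Job 1: p=8, d=6, C=8, tardiness=max(0,8-6)=2
  Job 2: p=5, d=10, C=13, tardiness=max(0,13-10)=3
  Job 3: p=3, d=15, C=16, tardiness=max(0,16-15)=1
  Job 4: p=4, d=22, C=20, tardiness=max(0,20-22)=0
  Job 5: p=6, d=29, C=26, tardiness=max(0,26-29)=0
Total tardiness = 6

6
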